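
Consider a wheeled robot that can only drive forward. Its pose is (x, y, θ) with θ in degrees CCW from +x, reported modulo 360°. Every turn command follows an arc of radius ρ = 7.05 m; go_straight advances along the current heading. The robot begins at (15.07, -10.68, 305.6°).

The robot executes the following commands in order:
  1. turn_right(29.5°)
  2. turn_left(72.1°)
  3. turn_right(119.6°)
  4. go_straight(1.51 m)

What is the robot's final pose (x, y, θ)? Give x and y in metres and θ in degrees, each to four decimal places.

(24.7641, -32.8826, 228.6000°)

set_pose: (x, y, θ) = (15.0700, -10.6800, 305.6000°), ρ = 7.05
turn_right(29.5°): centre at ρ to the right, rotate −29.5° → (16.3477, -14.0348, 276.1000°)
turn_left(72.1°): centre at ρ to the left, rotate +72.1° → (21.9161, -20.1867, 348.2000°)
turn_right(119.6°): centre at ρ to the right, rotate −119.6° → (25.7627, -31.7499, 228.6000°)
go_straight(1.51): x += 1.51·cos θ, y += 1.51·sin θ → (24.7641, -32.8826, 228.6000°)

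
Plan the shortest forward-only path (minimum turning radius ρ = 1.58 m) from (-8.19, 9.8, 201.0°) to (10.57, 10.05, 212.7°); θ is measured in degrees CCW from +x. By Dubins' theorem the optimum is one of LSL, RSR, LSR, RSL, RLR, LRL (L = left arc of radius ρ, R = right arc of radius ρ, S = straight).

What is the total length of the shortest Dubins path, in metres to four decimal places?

26.8891 m

Let ψ = atan2(Δy, Δx) = atan2(0.25, 18.76) = 0.7635° be the start→goal bearing.
Normalize: d = |goal − start| / ρ = 18.761666/1.58 = 11.874472, α = (θ_start − ψ) mod 360° = 200.2365° = 3.494786 rad, β = (θ_goal − ψ) mod 360° = 211.9365° = 3.698990 rad.
Common terms: sin α = -0.345896, cos α = -0.938273, sin β = -0.528979, cos β = -0.848635, cos(α−β) = 0.979223, d² = 141.003084. Work in radians in the unit-radius frame; every candidate has L = ρ·(t + p + q).
LSL: p² = 2 + d² − 2cos(α−β) + 2d(sin α − sin β) = 145.392668; p = √p² = 12.057888; φ = atan2(cos β − cos α, d + sin α − sin β) = 0.007434 rad; t = (φ − α) mod 2π = 2.795833 rad, q = (β − φ) mod 2π = 3.691556 rad → L = 1.58·(2.795833 + 12.057888 + 3.691556) = 1.58·18.545277 = 29.301538 m
RSR: p² = 2 + d² − 2cos(α−β) + 2d(sin β − sin α) = 136.696610; p = √p² = 11.691733; φ = atan2(cos α − cos β, d − sin α + sin β) = -0.007667 rad; t = (α − φ) mod 2π = 3.502453 rad, q = (φ − β) mod 2π = 2.576529 rad → L = 1.58·(3.502453 + 11.691733 + 2.576529) = 1.58·17.770714 = 28.077729 m
LSR: p² = d² − 2 + 2cos(α−β) + 2d(sin α + sin β) = 120.184165; p = √p² = 10.962854; φ = atan2(−cos α − cos β, d + sin α + sin β) − atan2(−2, p) = 0.341495 rad; t = (φ − α) mod 2π = 3.129894 rad, q = (φ − β) mod 2π = 2.925690 rad → L = 1.58·(3.129894 + 10.962854 + 2.925690) = 1.58·17.018438 = 26.889133 m
RSL: p² = d² − 2 + 2cos(α−β) − 2d(sin α + sin β) = 161.738895; p = √p² = 12.717661; φ = atan2(cos α + cos β, d − sin α − sin β) − atan2(2, p) = -0.295234 rad; t = (α − φ) mod 2π = 3.790020 rad, q = (β − φ) mod 2π = 3.994224 rad → L = 1.58·(3.790020 + 12.717661 + 3.994224) = 1.58·20.501905 = 32.393009 m
RLR: c = (6 − d² + 2cos(α−β) + 2d(sin α − sin β))/8 = -16.087076, |c| > 1 → infeasible
LRL: c = (6 − d² + 2cos(α−β) − 2d(sin α − sin β))/8 = -17.174084, |c| > 1 → infeasible
Shortest: LSR with L = 26.889133 m ≈ 26.8891 m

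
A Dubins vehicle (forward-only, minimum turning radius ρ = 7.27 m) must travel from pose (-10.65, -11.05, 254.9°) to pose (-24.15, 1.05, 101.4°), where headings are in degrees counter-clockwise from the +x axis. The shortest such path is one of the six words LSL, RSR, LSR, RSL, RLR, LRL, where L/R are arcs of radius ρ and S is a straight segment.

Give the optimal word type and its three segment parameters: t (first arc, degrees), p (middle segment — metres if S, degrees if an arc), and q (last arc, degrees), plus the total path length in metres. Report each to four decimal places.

Let ψ = atan2(Δy, Δx) = atan2(12.10, -13.50) = 138.1302° be the start→goal bearing.
Normalize: d = |goal − start| / ρ = 18.128982/7.27 = 2.493670, α = (θ_start − ψ) mod 360° = 116.7698° = 2.038017 rad, β = (θ_goal − ψ) mod 360° = 323.2698° = 5.642122 rad.
Common terms: sin α = 0.892824, cos α = -0.450406, sin β = -0.598048, cos β = 0.801460, cos(α−β) = -0.894934, d² = 6.218391. Work in radians in the unit-radius frame; every candidate has L = ρ·(t + p + q).
LSL: p² = 2 + d² − 2cos(α−β) + 2d(sin α − sin β) = 17.443746; p = √p² = 4.176571; φ = atan2(cos β − cos α, d + sin α − sin β) = 0.304415 rad; t = (φ − α) mod 2π = 4.549584 rad, q = (β − φ) mod 2π = 5.337706 rad → L = 7.27·(4.549584 + 4.176571 + 5.337706) = 7.27·14.063861 = 102.244272 m
RSR: p² = 2 + d² − 2cos(α−β) + 2d(sin β − sin α) = 2.572774; p = √p² = 1.603987; φ = atan2(cos α − cos β, d − sin α + sin β) = -0.895420 rad; t = (α − φ) mod 2π = 2.933437 rad, q = (φ − β) mod 2π = 6.028829 rad → L = 7.27·(2.933437 + 1.603987 + 6.028829) = 7.27·10.566253 = 76.816656 m
LSR: p² = d² − 2 + 2cos(α−β) + 2d(sin α + sin β) = 3.898668; p = √p² = 1.974504; φ = atan2(−cos α − cos β, d + sin α + sin β) − atan2(−2, p) = 0.666576 rad; t = (φ − α) mod 2π = 4.911745 rad, q = (φ − β) mod 2π = 1.307640 rad → L = 7.27·(4.911745 + 1.974504 + 1.307640) = 7.27·8.193888 = 59.569569 m
RSL: p² = d² − 2 + 2cos(α−β) − 2d(sin α + sin β) = 0.958377; p = √p² = 0.978967; φ = atan2(cos α + cos β, d − sin α − sin β) − atan2(2, p) = -0.957283 rad; t = (α − φ) mod 2π = 2.995300 rad, q = (β − φ) mod 2π = 0.316219 rad → L = 7.27·(2.995300 + 0.978967 + 0.316219) = 7.27·4.290486 = 31.191836 m
RLR: c = (6 − d² + 2cos(α−β) + 2d(sin α − sin β))/8 = 0.678403; p = 2π − arccos c = 5.457976 rad; φ = atan2(cos α − cos β, d − sin α + sin β) = -0.895420 rad; t = (α − φ + p/2) mod 2π = 5.662425 rad, q = (α − β − t + p) mod 2π = 2.474632 rad → L = 7.27·(5.662425 + 5.457976 + 2.474632) = 7.27·13.595033 = 98.835887 m
LRL: c = (6 − d² + 2cos(α−β) − 2d(sin α − sin β))/8 = -1.180468, |c| > 1 → infeasible
Shortest: RSL with L = 31.191836 m ≈ 31.1918 m
Convert RSL to answer units (arcs ×180/π): t = 2.995300·180/π = 171.6180°, p = ρ·p = 7.27·0.978967 = 7.1171 m, q = 0.316219·180/π = 18.1180°, L = 31.1918 m.

RSL: t = 171.6180°, p = 7.1171 m, q = 18.1180°, L = 31.1918 m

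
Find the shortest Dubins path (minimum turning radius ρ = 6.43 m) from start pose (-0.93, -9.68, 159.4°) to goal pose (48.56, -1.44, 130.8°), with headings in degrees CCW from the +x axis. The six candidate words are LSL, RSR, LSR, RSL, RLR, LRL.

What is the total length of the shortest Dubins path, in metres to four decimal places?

77.5401 m

Let ψ = atan2(Δy, Δx) = atan2(8.24, 49.49) = 9.4529° be the start→goal bearing.
Normalize: d = |goal − start| / ρ = 50.171284/6.43 = 7.802688, α = (θ_start − ψ) mod 360° = 149.9471° = 2.617070 rad, β = (θ_goal − ψ) mod 360° = 121.3471° = 2.117906 rad.
Common terms: sin α = 0.500800, cos α = -0.865563, sin β = 0.854032, cos β = -0.520221, cos(α−β) = 0.877983, d² = 60.881939. Work in radians in the unit-radius frame; every candidate has L = ρ·(t + p + q).
LSL: p² = 2 + d² − 2cos(α−β) + 2d(sin α − sin β) = 55.613657; p = √p² = 7.457456; φ = atan2(cos β − cos α, d + sin α − sin β) = 0.046325 rad; t = (φ − α) mod 2π = 3.712440 rad, q = (β − φ) mod 2π = 2.071581 rad → L = 6.43·(3.712440 + 7.457456 + 2.071581) = 6.43·13.241478 = 85.142701 m
RSR: p² = 2 + d² − 2cos(α−β) + 2d(sin β − sin α) = 66.638290; p = √p² = 8.163228; φ = atan2(cos α − cos β, d − sin α + sin β) = -0.042317 rad; t = (α − φ) mod 2π = 2.659387 rad, q = (φ − β) mod 2π = 4.122962 rad → L = 6.43·(2.659387 + 8.163228 + 4.122962) = 6.43·14.945577 = 96.100063 m
LSR: p² = d² − 2 + 2cos(α−β) + 2d(sin α + sin β) = 81.780563; p = √p² = 9.043261; φ = atan2(−cos α − cos β, d + sin α + sin β) − atan2(−2, p) = 0.367844 rad; t = (φ − α) mod 2π = 4.033959 rad, q = (φ − β) mod 2π = 4.533123 rad → L = 6.43·(4.033959 + 9.043261 + 4.533123) = 6.43·17.610343 = 113.234503 m
RSL: p² = d² − 2 + 2cos(α−β) − 2d(sin α + sin β) = 39.495248; p = √p² = 6.284524; φ = atan2(cos α + cos β, d − sin α − sin β) − atan2(2, p) = -0.519809 rad; t = (α − φ) mod 2π = 3.136879 rad, q = (β − φ) mod 2π = 2.637715 rad → L = 6.43·(3.136879 + 6.284524 + 2.637715) = 6.43·12.059118 = 77.540127 m
RLR: c = (6 − d² + 2cos(α−β) + 2d(sin α − sin β))/8 = -7.329786, |c| > 1 → infeasible
LRL: c = (6 − d² + 2cos(α−β) − 2d(sin α − sin β))/8 = -5.951707, |c| > 1 → infeasible
Shortest: RSL with L = 77.540127 m ≈ 77.5401 m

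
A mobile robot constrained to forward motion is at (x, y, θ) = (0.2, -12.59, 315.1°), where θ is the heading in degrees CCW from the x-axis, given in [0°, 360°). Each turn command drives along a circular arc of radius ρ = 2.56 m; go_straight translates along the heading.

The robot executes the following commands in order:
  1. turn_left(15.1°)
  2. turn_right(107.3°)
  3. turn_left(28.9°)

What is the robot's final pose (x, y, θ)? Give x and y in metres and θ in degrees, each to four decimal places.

set_pose: (x, y, θ) = (0.2000, -12.5900, 315.1000°), ρ = 2.56
turn_left(15.1°): centre at ρ to the left, rotate +15.1° → (0.7348, -12.9981, 330.2000°)
turn_right(107.3°): centre at ρ to the right, rotate −107.3° → (1.2052, -17.0949, 222.9000°)
turn_left(28.9°): centre at ρ to the left, rotate +28.9° → (0.5159, -18.1707, 251.8000°)

(0.5159, -18.1707, 251.8000°)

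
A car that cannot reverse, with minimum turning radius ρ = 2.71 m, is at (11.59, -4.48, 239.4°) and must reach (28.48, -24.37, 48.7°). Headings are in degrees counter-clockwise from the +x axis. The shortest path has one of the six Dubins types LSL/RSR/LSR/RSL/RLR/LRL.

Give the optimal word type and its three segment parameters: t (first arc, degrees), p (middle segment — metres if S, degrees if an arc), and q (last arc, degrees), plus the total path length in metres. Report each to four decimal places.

LSL: t = 67.4261°, p = 20.8904 m, q = 101.8739°, L = 28.8980 m

Let ψ = atan2(Δy, Δx) = atan2(-19.89, 16.89) = -49.6631° be the start→goal bearing.
Normalize: d = |goal − start| / ρ = 26.093758/2.71 = 9.628693, α = (θ_start − ψ) mod 360° = 289.0631° = 5.045102 rad, β = (θ_goal − ψ) mod 360° = 98.3631° = 1.716759 rad.
Common terms: sin α = -0.945160, cos α = 0.326609, sin β = 0.989366, cos β = -0.145445, cos(α−β) = -0.982613, d² = 92.711728. Work in radians in the unit-radius frame; every candidate has L = ρ·(t + p + q).
LSL: p² = 2 + d² − 2cos(α−β) + 2d(sin α − sin β) = 59.423041; p = √p² = 7.708634; φ = atan2(cos β − cos α, d + sin α − sin β) = -0.061275 rad; t = (φ − α) mod 2π = 1.176808 rad, q = (β − φ) mod 2π = 1.778035 rad → L = 2.71·(1.176808 + 7.708634 + 1.778035) = 2.71·10.663477 = 28.898022 m
RSR: p² = 2 + d² − 2cos(α−β) + 2d(sin β − sin α) = 133.930866; p = √p² = 11.572850; φ = atan2(cos α − cos β, d − sin α + sin β) = 0.040801 rad; t = (α − φ) mod 2π = 5.004301 rad, q = (φ − β) mod 2π = 4.607227 rad → L = 2.71·(5.004301 + 11.572850 + 4.607227) = 2.71·21.184379 = 57.409666 m
LSR: p² = d² − 2 + 2cos(α−β) + 2d(sin α + sin β) = 89.597807; p = √p² = 9.465612; φ = atan2(−cos α − cos β, d + sin α + sin β) − atan2(−2, p) = 0.189502 rad; t = (φ − α) mod 2π = 1.427585 rad, q = (φ − β) mod 2π = 4.755928 rad → L = 2.71·(1.427585 + 9.465612 + 4.755928) = 2.71·15.649124 = 42.409126 m
RSL: p² = d² − 2 + 2cos(α−β) − 2d(sin α + sin β) = 87.895198; p = √p² = 9.375244; φ = atan2(cos α + cos β, d − sin α − sin β) − atan2(2, p) = -0.191278 rad; t = (α − φ) mod 2π = 5.236380 rad, q = (β − φ) mod 2π = 1.908037 rad → L = 2.71·(5.236380 + 9.375244 + 1.908037) = 2.71·16.519661 = 44.768282 m
RLR: c = (6 − d² + 2cos(α−β) + 2d(sin α − sin β))/8 = -15.741358, |c| > 1 → infeasible
LRL: c = (6 − d² + 2cos(α−β) − 2d(sin α − sin β))/8 = -6.427880, |c| > 1 → infeasible
Shortest: LSL with L = 28.898022 m ≈ 28.8980 m
Convert LSL to answer units (arcs ×180/π): t = 1.176808·180/π = 67.4261°, p = ρ·p = 2.71·7.708634 = 20.8904 m, q = 1.778035·180/π = 101.8739°, L = 28.8980 m.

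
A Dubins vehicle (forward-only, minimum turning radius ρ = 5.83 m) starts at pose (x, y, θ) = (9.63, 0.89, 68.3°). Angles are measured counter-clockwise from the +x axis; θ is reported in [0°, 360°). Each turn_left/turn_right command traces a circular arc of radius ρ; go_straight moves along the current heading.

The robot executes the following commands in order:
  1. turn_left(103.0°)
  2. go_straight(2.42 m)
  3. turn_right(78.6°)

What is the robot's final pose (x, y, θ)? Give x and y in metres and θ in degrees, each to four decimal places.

set_pose: (x, y, θ) = (9.6300, 0.8900, 68.3000°), ρ = 5.83
turn_left(103.0°): centre at ρ to the left, rotate +103.0° → (5.0950, 8.8085, 171.3000°)
go_straight(2.42): x += 2.42·cos θ, y += 2.42·sin θ → (2.7029, 9.1746, 171.3000°)
turn_right(78.6°): centre at ρ to the right, rotate −78.6° → (-2.2388, 14.6629, 92.7000°)

(-2.2388, 14.6629, 92.7000°)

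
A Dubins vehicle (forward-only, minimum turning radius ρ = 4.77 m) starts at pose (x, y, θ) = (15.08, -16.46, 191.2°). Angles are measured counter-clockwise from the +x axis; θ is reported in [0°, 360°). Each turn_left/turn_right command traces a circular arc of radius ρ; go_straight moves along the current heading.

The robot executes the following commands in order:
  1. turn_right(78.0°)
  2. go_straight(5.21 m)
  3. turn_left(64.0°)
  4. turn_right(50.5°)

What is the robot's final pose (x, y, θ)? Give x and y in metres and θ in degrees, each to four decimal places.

set_pose: (x, y, θ) = (15.0800, -16.4600, 191.2000°), ρ = 4.77
turn_right(78.0°): centre at ρ to the right, rotate −78.0° → (9.7692, -13.6599, 113.2000°)
go_straight(5.21): x += 5.21·cos θ, y += 5.21·sin θ → (7.7168, -8.8713, 113.2000°)
turn_left(64.0°): centre at ρ to the left, rotate +64.0° → (3.5655, -5.9860, 177.2000°)
turn_right(50.5°): centre at ρ to the right, rotate −50.5° → (-0.0259, -4.0724, 126.7000°)

(-0.0259, -4.0724, 126.7000°)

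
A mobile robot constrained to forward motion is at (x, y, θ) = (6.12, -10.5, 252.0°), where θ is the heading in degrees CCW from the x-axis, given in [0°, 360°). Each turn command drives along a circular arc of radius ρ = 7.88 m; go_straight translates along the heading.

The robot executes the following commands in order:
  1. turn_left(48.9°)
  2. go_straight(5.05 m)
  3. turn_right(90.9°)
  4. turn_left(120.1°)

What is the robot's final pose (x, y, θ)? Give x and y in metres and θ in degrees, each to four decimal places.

set_pose: (x, y, θ) = (6.1200, -10.5000, 252.0000°), ρ = 7.88
turn_left(48.9°): centre at ρ to the left, rotate +48.9° → (6.8528, -16.9818, 300.9000°)
go_straight(5.05): x += 5.05·cos θ, y += 5.05·sin θ → (9.4462, -21.3150, 300.9000°)
turn_right(90.9°): centre at ρ to the right, rotate −90.9° → (6.6246, -32.1860, 210.0000°)
turn_left(120.1°): centre at ρ to the left, rotate +120.1° → (6.6365, -45.8414, 330.1000°)

(6.6365, -45.8414, 330.1000°)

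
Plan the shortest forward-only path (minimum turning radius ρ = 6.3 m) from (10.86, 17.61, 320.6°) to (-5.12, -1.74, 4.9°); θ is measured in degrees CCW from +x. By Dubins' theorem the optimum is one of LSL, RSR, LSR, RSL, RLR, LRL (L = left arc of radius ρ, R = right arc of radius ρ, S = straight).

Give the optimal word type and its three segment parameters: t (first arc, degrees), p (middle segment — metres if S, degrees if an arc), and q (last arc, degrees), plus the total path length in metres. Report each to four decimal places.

Let ψ = atan2(Δy, Δx) = atan2(-19.35, -15.98) = -129.5512° be the start→goal bearing.
Normalize: d = |goal − start| / ρ = 25.095476/6.3 = 3.983409, α = (θ_start − ψ) mod 360° = 90.1512° = 1.573436 rad, β = (θ_goal − ψ) mod 360° = 134.4512° = 2.346617 rad.
Common terms: sin α = 0.999997, cos α = -0.002640, sin β = 0.713847, cos β = -0.700302, cos(α−β) = 0.715693, d² = 15.867546. Work in radians in the unit-radius frame; every candidate has L = ρ·(t + p + q).
LSL: p² = 2 + d² − 2cos(α−β) + 2d(sin α − sin β) = 18.715865; p = √p² = 4.326184; φ = atan2(cos β − cos α, d + sin α − sin β) = -0.161972 rad; t = (φ − α) mod 2π = 4.547777 rad, q = (β − φ) mod 2π = 2.508589 rad → L = 6.3·(4.547777 + 4.326184 + 2.508589) = 6.3·11.382550 = 71.710064 m
RSR: p² = 2 + d² − 2cos(α−β) + 2d(sin β − sin α) = 14.156456; p = √p² = 3.762507; φ = atan2(cos α − cos β, d − sin α + sin β) = 0.186504 rad; t = (α − φ) mod 2π = 1.386932 rad, q = (φ − β) mod 2π = 4.123073 rad → L = 6.3·(1.386932 + 3.762507 + 4.123073) = 6.3·9.272511 = 58.416820 m
LSR: p² = d² − 2 + 2cos(α−β) + 2d(sin α + sin β) = 28.952807; p = √p² = 5.380781; φ = atan2(−cos α − cos β, d + sin α + sin β) − atan2(−2, p) = 0.478631 rad; t = (φ − α) mod 2π = 5.188380 rad, q = (φ − β) mod 2π = 4.415199 rad → L = 6.3·(5.188380 + 5.380781 + 4.415199) = 6.3·14.984360 = 94.401468 m
RSL: p² = d² − 2 + 2cos(α−β) − 2d(sin α + sin β) = 1.645056; p = √p² = 1.282597; φ = atan2(cos α + cos β, d − sin α − sin β) − atan2(2, p) = -1.300917 rad; t = (α − φ) mod 2π = 2.874354 rad, q = (β − φ) mod 2π = 3.647534 rad → L = 6.3·(2.874354 + 1.282597 + 3.647534) = 6.3·7.804485 = 49.168257 m
RLR: c = (6 − d² + 2cos(α−β) + 2d(sin α − sin β))/8 = -0.769557; p = 2π − arccos c = 3.834242 rad; φ = atan2(cos α − cos β, d − sin α + sin β) = 0.186504 rad; t = (α − φ + p/2) mod 2π = 3.304053 rad, q = (α − β − t + p) mod 2π = 6.040193 rad → L = 6.3·(3.304053 + 3.834242 + 6.040193) = 6.3·13.178488 = 83.024475 m
LRL: c = (6 − d² + 2cos(α−β) − 2d(sin α − sin β))/8 = -1.339483, |c| > 1 → infeasible
Shortest: RSL with L = 49.168257 m ≈ 49.1683 m
Convert RSL to answer units (arcs ×180/π): t = 2.874354·180/π = 164.6883°, p = ρ·p = 6.3·1.282597 = 8.0804 m, q = 3.647534·180/π = 208.9883°, L = 49.1683 m.

RSL: t = 164.6883°, p = 8.0804 m, q = 208.9883°, L = 49.1683 m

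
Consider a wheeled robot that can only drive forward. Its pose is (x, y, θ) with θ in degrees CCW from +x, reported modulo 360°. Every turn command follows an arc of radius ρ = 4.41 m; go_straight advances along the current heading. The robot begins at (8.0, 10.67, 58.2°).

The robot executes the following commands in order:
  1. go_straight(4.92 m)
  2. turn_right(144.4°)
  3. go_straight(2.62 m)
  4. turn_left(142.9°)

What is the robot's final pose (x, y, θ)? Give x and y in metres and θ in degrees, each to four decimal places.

(27.0008, 8.0767, 56.7000°)

set_pose: (x, y, θ) = (8.0000, 10.6700, 58.2000°), ρ = 4.41
go_straight(4.92): x += 4.92·cos θ, y += 4.92·sin θ → (10.5926, 14.8515, 58.2000°)
turn_right(144.4°): centre at ρ to the right, rotate −144.4° → (18.7410, 12.8199, -86.2000° ≡ 273.8000°)
go_straight(2.62): x += 2.62·cos θ, y += 2.62·sin θ → (18.9146, 10.2056, 273.8000°)
turn_left(142.9°): centre at ρ to the left, rotate +142.9° → (27.0008, 8.0767, 416.7000° ≡ 56.7000°)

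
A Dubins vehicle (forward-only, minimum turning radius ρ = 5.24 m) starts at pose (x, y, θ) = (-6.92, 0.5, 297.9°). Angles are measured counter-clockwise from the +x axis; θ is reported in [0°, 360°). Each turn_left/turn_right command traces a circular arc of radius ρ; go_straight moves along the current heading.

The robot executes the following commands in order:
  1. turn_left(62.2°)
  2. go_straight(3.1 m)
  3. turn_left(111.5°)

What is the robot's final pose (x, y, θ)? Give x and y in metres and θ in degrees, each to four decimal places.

set_pose: (x, y, θ) = (-6.9200, 0.5000, 297.9000°), ρ = 5.24
turn_left(62.2°): centre at ρ to the left, rotate +62.2° → (-2.2799, -2.2880, 360.1000° ≡ 0.1000°)
go_straight(3.1): x += 3.1·cos θ, y += 3.1·sin θ → (0.8201, -2.2826, 0.1000°)
turn_left(111.5°): centre at ρ to the left, rotate +111.5° → (5.6830, 4.8863, 111.6000°)

(5.6830, 4.8863, 111.6000°)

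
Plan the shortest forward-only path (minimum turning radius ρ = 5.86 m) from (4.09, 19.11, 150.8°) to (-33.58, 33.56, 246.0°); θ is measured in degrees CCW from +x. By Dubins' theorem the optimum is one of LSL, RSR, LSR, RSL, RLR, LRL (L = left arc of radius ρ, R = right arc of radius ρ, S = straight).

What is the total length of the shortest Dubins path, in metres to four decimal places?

Let ψ = atan2(Δy, Δx) = atan2(14.45, -37.67) = 159.0135° be the start→goal bearing.
Normalize: d = |goal − start| / ρ = 40.346393/5.86 = 6.885050, α = (θ_start − ψ) mod 360° = 351.7865° = 6.139833 rad, β = (θ_goal − ψ) mod 360° = 86.9865° = 1.518201 rad.
Common terms: sin α = -0.142862, cos α = 0.989743, sin β = 0.998617, cos β = 0.052571, cos(α−β) = -0.090633, d² = 47.403913. Work in radians in the unit-radius frame; every candidate has L = ρ·(t + p + q).
LSL: p² = 2 + d² − 2cos(α−β) + 2d(sin α − sin β) = 33.866901; p = √p² = 5.819528; φ = atan2(cos β − cos α, d + sin α − sin β) = -0.161743 rad; t = (φ − α) mod 2π = 6.264794 rad, q = (β − φ) mod 2π = 1.679945 rad → L = 5.86·(6.264794 + 5.819528 + 1.679945) = 5.86·13.764266 = 80.658601 m
RSR: p² = 2 + d² − 2cos(α−β) + 2d(sin β − sin α) = 65.303455; p = √p² = 8.081055; φ = atan2(cos α − cos β, d − sin α + sin β) = 0.116233 rad; t = (α − φ) mod 2π = 6.023600 rad, q = (φ − β) mod 2π = 4.881217 rad → L = 5.86·(6.023600 + 8.081055 + 4.881217) = 5.86·18.985872 = 111.257213 m
LSR: p² = d² − 2 + 2cos(α−β) + 2d(sin α + sin β) = 57.006488; p = √p² = 7.550264; φ = atan2(−cos α − cos β, d + sin α + sin β) − atan2(−2, p) = 0.125098 rad; t = (φ − α) mod 2π = 0.268450 rad, q = (φ − β) mod 2π = 4.890081 rad → L = 5.86·(0.268450 + 7.550264 + 4.890081) = 5.86·12.708795 = 74.473539 m
RSL: p² = d² − 2 + 2cos(α−β) − 2d(sin α + sin β) = 33.438807; p = √p² = 5.782630; φ = atan2(cos α + cos β, d − sin α − sin β) − atan2(2, p) = -0.161802 rad; t = (α − φ) mod 2π = 0.018450 rad, q = (β − φ) mod 2π = 1.680003 rad → L = 5.86·(0.018450 + 5.782630 + 1.680003) = 5.86·7.481083 = 43.839147 m
RLR: c = (6 − d² + 2cos(α−β) + 2d(sin α − sin β))/8 = -7.162932, |c| > 1 → infeasible
LRL: c = (6 − d² + 2cos(α−β) − 2d(sin α − sin β))/8 = -3.233363, |c| > 1 → infeasible
Shortest: RSL with L = 43.839147 m ≈ 43.8391 m

43.8391 m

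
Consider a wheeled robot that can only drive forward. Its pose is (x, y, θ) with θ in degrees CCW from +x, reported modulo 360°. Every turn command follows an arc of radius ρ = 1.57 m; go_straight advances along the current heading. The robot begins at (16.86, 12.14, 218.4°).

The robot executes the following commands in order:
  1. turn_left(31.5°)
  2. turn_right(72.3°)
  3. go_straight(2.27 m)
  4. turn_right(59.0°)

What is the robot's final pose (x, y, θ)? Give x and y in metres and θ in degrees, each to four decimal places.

set_pose: (x, y, θ) = (16.8600, 12.1400, 218.4000°), ρ = 1.57
turn_left(31.5°): centre at ρ to the left, rotate +31.5° → (16.3608, 11.4491, 249.9000°)
turn_right(72.3°): centre at ρ to the right, rotate −72.3° → (14.8207, 10.4201, 177.6000°)
go_straight(2.27): x += 2.27·cos θ, y += 2.27·sin θ → (12.5527, 10.5151, 177.6000°)
turn_right(59.0°): centre at ρ to the right, rotate −59.0° → (11.2400, 11.3322, 118.6000°)

(11.2400, 11.3322, 118.6000°)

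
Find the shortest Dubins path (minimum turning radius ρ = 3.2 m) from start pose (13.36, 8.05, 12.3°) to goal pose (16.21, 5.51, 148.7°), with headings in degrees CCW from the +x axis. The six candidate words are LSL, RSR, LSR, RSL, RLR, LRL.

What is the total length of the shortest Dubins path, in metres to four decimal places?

18.2855 m

Let ψ = atan2(Δy, Δx) = atan2(-2.54, 2.85) = -41.7083° be the start→goal bearing.
Normalize: d = |goal − start| / ρ = 3.817604/3.2 = 1.193001, α = (θ_start − ψ) mod 360° = 54.0083° = 0.942623 rad, β = (θ_goal − ψ) mod 360° = 190.4083° = 3.323252 rad.
Common terms: sin α = 0.809102, cos α = 0.587668, sin β = -0.180662, cos β = -0.983545, cos(α−β) = -0.724172, d² = 1.423252. Work in radians in the unit-radius frame; every candidate has L = ρ·(t + p + q).
LSL: p² = 2 + d² − 2cos(α−β) + 2d(sin α − sin β) = 7.233176; p = √p² = 2.689456; φ = atan2(cos β − cos α, d + sin α − sin β) = -0.623909 rad; t = (φ − α) mod 2π = 4.716653 rad, q = (β − φ) mod 2π = 3.947161 rad → L = 3.2·(4.716653 + 2.689456 + 3.947161) = 3.2·11.353271 = 36.330467 m
RSR: p² = 2 + d² − 2cos(α−β) + 2d(sin β − sin α) = 2.510015; p = √p² = 1.584303; φ = atan2(cos α − cos β, d − sin α + sin β) = 1.442160 rad; t = (α − φ) mod 2π = 5.783648 rad, q = (φ − β) mod 2π = 4.402093 rad → L = 3.2·(5.783648 + 1.584303 + 4.402093) = 3.2·11.770044 = 37.664142 m
LSR: p² = d² − 2 + 2cos(α−β) + 2d(sin α + sin β) = -0.525632 < 0 → infeasible
RSL: p² = d² − 2 + 2cos(α−β) − 2d(sin α + sin β) = -3.524552 < 0 → infeasible
RLR: c = (6 − d² + 2cos(α−β) + 2d(sin α − sin β))/8 = 0.686248; p = 2π − arccos c = 5.468707 rad; φ = atan2(cos α − cos β, d − sin α + sin β) = 1.442160 rad; t = (α − φ + p/2) mod 2π = 2.234816 rad, q = (α − β − t + p) mod 2π = 0.853262 rad → L = 3.2·(2.234816 + 5.468707 + 0.853262) = 3.2·8.556785 = 27.381713 m
LRL: c = (6 − d² + 2cos(α−β) − 2d(sin α − sin β))/8 = 0.095853; p = 2π − arccos c = 4.808389 rad; φ = atan2(cos β − cos α, d + sin α − sin β) = -0.623909 rad; t = (φ − α + p/2) mod 2π = 0.837663 rad, q = (β − α − t + p) mod 2π = 0.068170 rad → L = 3.2·(0.837663 + 4.808389 + 0.068170) = 3.2·5.714223 = 18.285512 m
Shortest: LRL with L = 18.285512 m ≈ 18.2855 m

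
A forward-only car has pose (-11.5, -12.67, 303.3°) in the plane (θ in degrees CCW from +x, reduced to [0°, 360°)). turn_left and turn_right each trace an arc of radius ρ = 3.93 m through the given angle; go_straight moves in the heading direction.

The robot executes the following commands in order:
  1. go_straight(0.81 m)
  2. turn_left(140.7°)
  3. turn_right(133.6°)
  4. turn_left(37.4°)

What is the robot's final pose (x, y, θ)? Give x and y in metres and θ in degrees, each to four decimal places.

set_pose: (x, y, θ) = (-11.5000, -12.6700, 303.3000°), ρ = 3.93
go_straight(0.81): x += 0.81·cos θ, y += 0.81·sin θ → (-11.0553, -13.3470, 303.3000°)
turn_left(140.7°): centre at ρ to the left, rotate +140.7° → (-3.8621, -11.6001, 444.0000° ≡ 84.0000°)
turn_right(133.6°): centre at ρ to the right, rotate −133.6° → (3.0392, -9.4638, -49.6000° ≡ 310.4000°)
turn_left(37.4°): centre at ρ to the left, rotate +37.4° → (5.2016, -10.7580, 347.8000°)

(5.2016, -10.7580, 347.8000°)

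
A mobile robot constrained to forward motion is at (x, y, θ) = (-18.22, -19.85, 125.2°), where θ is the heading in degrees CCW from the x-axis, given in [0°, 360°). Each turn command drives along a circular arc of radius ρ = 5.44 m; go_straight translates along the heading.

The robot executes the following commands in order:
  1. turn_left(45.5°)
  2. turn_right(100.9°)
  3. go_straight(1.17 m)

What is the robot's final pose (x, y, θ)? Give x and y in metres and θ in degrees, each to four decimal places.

set_pose: (x, y, θ) = (-18.2200, -19.8500, 125.2000°), ρ = 5.44
turn_left(45.5°): centre at ρ to the left, rotate +45.5° → (-21.7861, -17.6173, 170.7000°)
turn_right(100.9°): centre at ρ to the right, rotate −100.9° → (-26.0124, -10.3704, 69.8000°)
go_straight(1.17): x += 1.17·cos θ, y += 1.17·sin θ → (-25.6084, -9.2723, 69.8000°)

(-25.6084, -9.2723, 69.8000°)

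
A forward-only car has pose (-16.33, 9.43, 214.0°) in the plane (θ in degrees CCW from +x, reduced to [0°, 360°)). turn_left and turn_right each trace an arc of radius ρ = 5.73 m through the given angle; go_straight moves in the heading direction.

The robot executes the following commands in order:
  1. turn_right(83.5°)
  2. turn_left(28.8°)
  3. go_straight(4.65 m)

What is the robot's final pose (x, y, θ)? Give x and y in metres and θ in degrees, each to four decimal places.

set_pose: (x, y, θ) = (-16.3300, 9.4300, 214.0000°), ρ = 5.73
turn_right(83.5°): centre at ρ to the right, rotate −83.5° → (-23.8913, 10.4590, 130.5000°)
turn_left(28.8°): centre at ρ to the left, rotate +28.8° → (-26.2230, 12.0978, 159.3000°)
go_straight(4.65): x += 4.65·cos θ, y += 4.65·sin θ → (-30.5728, 13.7415, 159.3000°)

(-30.5728, 13.7415, 159.3000°)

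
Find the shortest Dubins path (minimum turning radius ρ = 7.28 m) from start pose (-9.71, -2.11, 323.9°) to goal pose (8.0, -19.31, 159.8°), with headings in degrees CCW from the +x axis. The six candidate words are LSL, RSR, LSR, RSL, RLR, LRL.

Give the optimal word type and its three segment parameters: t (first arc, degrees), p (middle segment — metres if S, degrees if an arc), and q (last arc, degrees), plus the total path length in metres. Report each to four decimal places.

LSR: t = 30.3115°, p = 17.4921 m, q = 194.4115°, L = 46.0454 m

Let ψ = atan2(Δy, Δx) = atan2(-17.20, 17.71) = -44.1630° be the start→goal bearing.
Normalize: d = |goal − start| / ρ = 24.687732/7.28 = 3.391172, α = (θ_start − ψ) mod 360° = 8.0630° = 0.140726 rad, β = (θ_goal − ψ) mod 360° = 203.9630° = 3.559826 rad.
Common terms: sin α = 0.140262, cos α = 0.990114, sin β = -0.406147, cos β = -0.913808, cos(α−β) = -0.961741, d² = 11.500047. Work in radians in the unit-radius frame; every candidate has L = ρ·(t + p + q).
LSL: p² = 2 + d² − 2cos(α−β) + 2d(sin α − sin β) = 19.129466; p = √p² = 4.373724; φ = atan2(cos β − cos α, d + sin α − sin β) = -0.450382 rad; t = (φ − α) mod 2π = 5.692077 rad, q = (β − φ) mod 2π = 4.010208 rad → L = 7.28·(5.692077 + 4.373724 + 4.010208) = 7.28·14.076010 = 102.473351 m
RSR: p² = 2 + d² − 2cos(α−β) + 2d(sin β − sin α) = 11.717594; p = √p² = 3.423097; φ = atan2(cos α − cos β, d − sin α + sin β) = 0.589805 rad; t = (α − φ) mod 2π = 5.834107 rad, q = (φ − β) mod 2π = 3.313164 rad → L = 7.28·(5.834107 + 3.423097 + 3.313164) = 7.28·12.570368 = 91.512277 m
LSR: p² = d² − 2 + 2cos(α−β) + 2d(sin α + sin β) = 5.773243; p = √p² = 2.402757; φ = atan2(−cos α − cos β, d + sin α + sin β) − atan2(−2, p) = 0.669763 rad; t = (φ − α) mod 2π = 0.529036 rad, q = (φ − β) mod 2π = 3.393122 rad → L = 7.28·(0.529036 + 2.402757 + 3.393122) = 7.28·6.324915 = 46.045382 m
RSL: p² = d² − 2 + 2cos(α−β) − 2d(sin α + sin β) = 9.379886; p = √p² = 3.062660; φ = atan2(cos α + cos β, d − sin α − sin β) − atan2(2, p) = -0.557638 rad; t = (α − φ) mod 2π = 0.698364 rad, q = (β − φ) mod 2π = 4.117464 rad → L = 7.28·(0.698364 + 3.062660 + 4.117464) = 7.28·7.878488 = 57.355394 m
RLR: c = (6 − d² + 2cos(α−β) + 2d(sin α − sin β))/8 = -0.464699; p = 2π − arccos c = 4.229094 rad; φ = atan2(cos α − cos β, d − sin α + sin β) = 0.589805 rad; t = (α − φ + p/2) mod 2π = 1.665469 rad, q = (α − β − t + p) mod 2π = 5.427711 rad → L = 7.28·(1.665469 + 4.229094 + 5.427711) = 7.28·11.322273 = 82.426151 m
LRL: c = (6 − d² + 2cos(α−β) − 2d(sin α − sin β))/8 = -1.391183, |c| > 1 → infeasible
Shortest: LSR with L = 46.045382 m ≈ 46.0454 m
Convert LSR to answer units (arcs ×180/π): t = 0.529036·180/π = 30.3115°, p = ρ·p = 7.28·2.402757 = 17.4921 m, q = 3.393122·180/π = 194.4115°, L = 46.0454 m.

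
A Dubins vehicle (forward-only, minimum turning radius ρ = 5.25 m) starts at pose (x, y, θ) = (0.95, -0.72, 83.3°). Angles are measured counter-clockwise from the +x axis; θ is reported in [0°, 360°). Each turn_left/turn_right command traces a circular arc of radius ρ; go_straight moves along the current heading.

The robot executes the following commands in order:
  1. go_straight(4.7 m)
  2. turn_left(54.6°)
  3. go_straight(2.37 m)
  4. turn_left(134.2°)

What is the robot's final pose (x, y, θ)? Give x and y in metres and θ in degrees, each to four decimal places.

set_pose: (x, y, θ) = (0.9500, -0.7200, 83.3000°), ρ = 5.25
go_straight(4.7): x += 4.7·cos θ, y += 4.7·sin θ → (1.4984, 3.9479, 83.3000°)
turn_left(54.6°): centre at ρ to the left, rotate +54.6° → (-0.1961, 8.4558, 137.9000°)
go_straight(2.37): x += 2.37·cos θ, y += 2.37·sin θ → (-1.9545, 10.0447, 137.9000°)
turn_left(134.2°): centre at ρ to the left, rotate +134.2° → (-10.7208, 5.9570, 272.1000°)

(-10.7208, 5.9570, 272.1000°)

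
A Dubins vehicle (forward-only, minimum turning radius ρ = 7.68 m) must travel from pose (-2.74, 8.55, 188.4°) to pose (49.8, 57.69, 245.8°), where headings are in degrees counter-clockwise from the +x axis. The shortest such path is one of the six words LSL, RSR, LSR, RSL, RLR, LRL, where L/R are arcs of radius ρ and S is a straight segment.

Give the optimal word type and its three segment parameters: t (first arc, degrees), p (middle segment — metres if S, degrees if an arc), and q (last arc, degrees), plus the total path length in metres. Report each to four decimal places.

RSR: t = 144.6331°, p = 64.6074 m, q = 157.9669°, L = 105.1682 m

Let ψ = atan2(Δy, Δx) = atan2(49.14, 52.54) = 43.0848° be the start→goal bearing.
Normalize: d = |goal − start| / ρ = 71.938802/7.68 = 9.367031, α = (θ_start − ψ) mod 360° = 145.3152° = 2.536228 rad, β = (θ_goal − ψ) mod 360° = 202.7152° = 3.538047 rad.
Common terms: sin α = 0.569062, cos α = -0.822295, sin β = -0.386150, cos β = -0.922436, cos(α−β) = 0.538771, d² = 87.741279. Work in radians in the unit-radius frame; every candidate has L = ρ·(t + p + q).
LSL: p² = 2 + d² − 2cos(α−β) + 2d(sin α − sin β) = 106.558741; p = √p² = 10.322729; φ = atan2(cos β − cos α, d + sin α − sin β) = -0.009701 rad; t = (φ − α) mod 2π = 3.737256 rad, q = (β − φ) mod 2π = 3.547748 rad → L = 7.68·(3.737256 + 10.322729 + 3.547748) = 7.68·17.607734 = 135.227394 m
RSR: p² = 2 + d² − 2cos(α−β) + 2d(sin β − sin α) = 70.768734; p = √p² = 8.412415; φ = atan2(cos α − cos β, d − sin α + sin β) = 0.011904 rad; t = (α − φ) mod 2π = 2.524324 rad, q = (φ − β) mod 2π = 2.757043 rad → L = 7.68·(2.524324 + 8.412415 + 2.757043) = 7.68·13.693782 = 105.168244 m
LSR: p² = d² − 2 + 2cos(α−β) + 2d(sin α + sin β) = 90.245504; p = √p² = 9.499763; φ = atan2(−cos α − cos β, d + sin α + sin β) − atan2(−2, p) = 0.388204 rad; t = (φ − α) mod 2π = 4.135161 rad, q = (φ − β) mod 2π = 3.133342 rad → L = 7.68·(4.135161 + 9.499763 + 3.133342) = 7.68·16.768267 = 128.780288 m
RSL: p² = d² − 2 + 2cos(α−β) − 2d(sin α + sin β) = 83.392136; p = √p² = 9.131929; φ = atan2(cos α + cos β, d − sin α − sin β) − atan2(2, p) = -0.403343 rad; t = (α − φ) mod 2π = 2.939571 rad, q = (β − φ) mod 2π = 3.941390 rad → L = 7.68·(2.939571 + 9.131929 + 3.941390) = 7.68·16.012890 = 122.978997 m
RLR: c = (6 − d² + 2cos(α−β) + 2d(sin α − sin β))/8 = -7.846092, |c| > 1 → infeasible
LRL: c = (6 − d² + 2cos(α−β) − 2d(sin α − sin β))/8 = -12.319843, |c| > 1 → infeasible
Shortest: RSR with L = 105.168244 m ≈ 105.1682 m
Convert RSR to answer units (arcs ×180/π): t = 2.524324·180/π = 144.6331°, p = ρ·p = 7.68·8.412415 = 64.6074 m, q = 2.757043·180/π = 157.9669°, L = 105.1682 m.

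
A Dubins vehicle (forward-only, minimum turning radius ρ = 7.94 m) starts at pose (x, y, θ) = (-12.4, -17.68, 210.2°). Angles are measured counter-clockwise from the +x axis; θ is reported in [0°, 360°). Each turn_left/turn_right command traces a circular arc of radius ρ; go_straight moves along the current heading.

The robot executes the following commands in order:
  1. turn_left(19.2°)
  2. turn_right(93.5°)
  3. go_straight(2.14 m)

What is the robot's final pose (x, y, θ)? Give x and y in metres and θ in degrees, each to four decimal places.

set_pose: (x, y, θ) = (-12.4000, -17.6800, 210.2000°), ρ = 7.94
turn_left(19.2°): centre at ρ to the left, rotate +19.2° → (-14.4346, -19.3752, 229.4000°)
turn_right(93.5°): centre at ρ to the right, rotate −93.5° → (-25.9888, -19.9100, 135.9000°)
go_straight(2.14): x += 2.14·cos θ, y += 2.14·sin θ → (-27.5256, -18.4207, 135.9000°)

(-27.5256, -18.4207, 135.9000°)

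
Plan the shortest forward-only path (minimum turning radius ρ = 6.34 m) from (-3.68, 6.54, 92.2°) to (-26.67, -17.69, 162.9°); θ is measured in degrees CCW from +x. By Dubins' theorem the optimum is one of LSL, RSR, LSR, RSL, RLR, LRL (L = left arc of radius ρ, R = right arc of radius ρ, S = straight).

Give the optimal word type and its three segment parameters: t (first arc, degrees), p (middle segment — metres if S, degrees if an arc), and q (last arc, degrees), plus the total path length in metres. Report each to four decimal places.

LSR: t = 171.3412°, p = 19.4769 m, q = 100.6412°, L = 49.5728 m

Let ψ = atan2(Δy, Δx) = atan2(-24.23, -22.99) = -133.4958° be the start→goal bearing.
Normalize: d = |goal − start| / ρ = 33.401093/6.34 = 5.268311, α = (θ_start − ψ) mod 360° = 225.6958° = 3.939134 rad, β = (θ_goal − ψ) mod 360° = 296.3958° = 5.173082 rad.
Common terms: sin α = -0.715641, cos α = -0.698468, sin β = -0.895745, cos β = 0.444569, cos(α−β) = 0.330514, d² = 27.755103. Work in radians in the unit-radius frame; every candidate has L = ρ·(t + p + q).
LSL: p² = 2 + d² − 2cos(α−β) + 2d(sin α − sin β) = 30.991759; p = √p² = 5.567024; φ = atan2(cos β − cos α, d + sin α − sin β) = 0.206794 rad; t = (φ − α) mod 2π = 2.550845 rad, q = (β − φ) mod 2π = 4.966288 rad → L = 6.34·(2.550845 + 5.567024 + 4.966288) = 6.34·13.084157 = 82.953557 m
RSR: p² = 2 + d² − 2cos(α−β) + 2d(sin β − sin α) = 27.196389; p = √p² = 5.215016; φ = atan2(cos α − cos β, d − sin α + sin β) = -0.220976 rad; t = (α − φ) mod 2π = 4.160110 rad, q = (φ − β) mod 2π = 0.889128 rad → L = 6.34·(4.160110 + 5.215016 + 0.889128) = 6.34·10.264253 = 65.075366 m
LSR: p² = d² − 2 + 2cos(α−β) + 2d(sin α + sin β) = 9.437569; p = √p² = 3.072063; φ = atan2(−cos α − cos β, d + sin α + sin β) − atan2(−2, p) = 0.646416 rad; t = (φ − α) mod 2π = 2.990468 rad, q = (φ − β) mod 2π = 1.756520 rad → L = 6.34·(2.990468 + 3.072063 + 1.756520) = 6.34·7.819050 = 49.572778 m
RSL: p² = d² − 2 + 2cos(α−β) − 2d(sin α + sin β) = 43.394694; p = √p² = 6.587465; φ = atan2(cos α + cos β, d − sin α − sin β) − atan2(2, p) = -0.331651 rad; t = (α − φ) mod 2π = 4.270786 rad, q = (β − φ) mod 2π = 5.504733 rad → L = 6.34·(4.270786 + 6.587465 + 5.504733) = 6.34·16.362984 = 103.741317 m
RLR: c = (6 − d² + 2cos(α−β) + 2d(sin α − sin β))/8 = -2.399549, |c| > 1 → infeasible
LRL: c = (6 − d² + 2cos(α−β) − 2d(sin α − sin β))/8 = -2.873970, |c| > 1 → infeasible
Shortest: LSR with L = 49.572778 m ≈ 49.5728 m
Convert LSR to answer units (arcs ×180/π): t = 2.990468·180/π = 171.3412°, p = ρ·p = 6.34·3.072063 = 19.4769 m, q = 1.756520·180/π = 100.6412°, L = 49.5728 m.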